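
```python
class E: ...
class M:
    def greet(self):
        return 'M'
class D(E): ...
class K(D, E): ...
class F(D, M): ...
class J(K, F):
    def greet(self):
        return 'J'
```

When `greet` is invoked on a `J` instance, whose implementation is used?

L[J] = J + merge(L[K], L[F], [K F])
  take K:  [K D E object] + [F D E M object] + [K F]
  take F:  [D E object] + [F D E M object] + [F]
  take D:  [D E object] + [D E M object]
  take E:  [E object] + [E M object]
  take M:  [object] + [M object]
  take object:  [object] + [object]
MRO: J K F D E M object
greet is defined in: J, M. First along the MRO is J.

J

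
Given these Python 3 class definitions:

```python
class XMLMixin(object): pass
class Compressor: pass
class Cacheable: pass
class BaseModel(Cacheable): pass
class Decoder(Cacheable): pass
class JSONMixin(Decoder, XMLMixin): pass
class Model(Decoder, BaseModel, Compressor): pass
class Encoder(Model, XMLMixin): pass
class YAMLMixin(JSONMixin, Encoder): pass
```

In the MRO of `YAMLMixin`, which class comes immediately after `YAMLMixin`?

JSONMixin

L[YAMLMixin] = YAMLMixin + merge(L[JSONMixin], L[Encoder], [JSONMixin Encoder])
  take JSONMixin:  [JSONMixin Decoder Cacheable XMLMixin object] + [Encoder Model Decoder BaseModel Cacheable Compressor XMLMixin object] + [JSONMixin Encoder]
  take Encoder:  [Decoder Cacheable XMLMixin object] + [Encoder Model Decoder BaseModel Cacheable Compressor XMLMixin object] + [Encoder]
  take Model:  [Decoder Cacheable XMLMixin object] + [Model Decoder BaseModel Cacheable Compressor XMLMixin object]
  take Decoder:  [Decoder Cacheable XMLMixin object] + [Decoder BaseModel Cacheable Compressor XMLMixin object]
  take BaseModel:  [Cacheable XMLMixin object] + [BaseModel Cacheable Compressor XMLMixin object]
  take Cacheable:  [Cacheable XMLMixin object] + [Cacheable Compressor XMLMixin object]
  take Compressor:  [XMLMixin object] + [Compressor XMLMixin object]
  take XMLMixin:  [XMLMixin object] + [XMLMixin object]
  take object:  [object] + [object]
MRO: YAMLMixin JSONMixin Encoder Model Decoder BaseModel Cacheable Compressor XMLMixin object
YAMLMixin is at position 0; next is JSONMixin.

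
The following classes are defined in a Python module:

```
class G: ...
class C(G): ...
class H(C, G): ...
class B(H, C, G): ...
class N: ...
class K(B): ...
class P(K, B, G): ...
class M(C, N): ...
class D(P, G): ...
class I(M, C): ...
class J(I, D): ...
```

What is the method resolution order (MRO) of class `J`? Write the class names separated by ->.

J -> I -> M -> D -> P -> K -> B -> H -> C -> G -> N -> object

L[J] = J + merge(L[I], L[D], [I D])
  take I:  [I M C G N object] + [D P K B H C G object] + [I D]
  take M:  [M C G N object] + [D P K B H C G object] + [D]
  take D:  [C G N object] + [D P K B H C G object] + [D]
  take P:  [C G N object] + [P K B H C G object]
  take K:  [C G N object] + [K B H C G object]
  take B:  [C G N object] + [B H C G object]
  take H:  [C G N object] + [H C G object]
  take C:  [C G N object] + [C G object]
  take G:  [G N object] + [G object]
  take N:  [N object] + [object]
  take object:  [object] + [object]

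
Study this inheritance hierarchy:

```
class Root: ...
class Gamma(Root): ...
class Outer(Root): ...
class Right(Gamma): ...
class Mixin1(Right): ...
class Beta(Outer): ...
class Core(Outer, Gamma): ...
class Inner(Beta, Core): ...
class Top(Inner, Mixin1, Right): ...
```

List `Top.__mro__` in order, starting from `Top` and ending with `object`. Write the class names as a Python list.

[Top, Inner, Beta, Core, Outer, Mixin1, Right, Gamma, Root, object]

L[Top] = Top + merge(L[Inner], L[Mixin1], L[Right], [Inner Mixin1 Right])
  take Inner:  [Inner Beta Core Outer Gamma Root object] + [Mixin1 Right Gamma Root object] + [Right Gamma Root object] + [Inner Mixin1 Right]
  take Beta:  [Beta Core Outer Gamma Root object] + [Mixin1 Right Gamma Root object] + [Right Gamma Root object] + [Mixin1 Right]
  take Core:  [Core Outer Gamma Root object] + [Mixin1 Right Gamma Root object] + [Right Gamma Root object] + [Mixin1 Right]
  take Outer:  [Outer Gamma Root object] + [Mixin1 Right Gamma Root object] + [Right Gamma Root object] + [Mixin1 Right]
  take Mixin1:  [Gamma Root object] + [Mixin1 Right Gamma Root object] + [Right Gamma Root object] + [Mixin1 Right]
  take Right:  [Gamma Root object] + [Right Gamma Root object] + [Right Gamma Root object] + [Right]
  take Gamma:  [Gamma Root object] + [Gamma Root object] + [Gamma Root object]
  take Root:  [Root object] + [Root object] + [Root object]
  take object:  [object] + [object] + [object]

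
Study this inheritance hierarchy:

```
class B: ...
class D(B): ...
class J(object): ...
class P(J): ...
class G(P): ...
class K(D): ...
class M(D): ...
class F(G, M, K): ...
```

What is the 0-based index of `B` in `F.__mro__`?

7

L[F] = F + merge(L[G], L[M], L[K], [G M K])
  take G:  [G P J object] + [M D B object] + [K D B object] + [G M K]
  take P:  [P J object] + [M D B object] + [K D B object] + [M K]
  take J:  [J object] + [M D B object] + [K D B object] + [M K]
  take M:  [object] + [M D B object] + [K D B object] + [M K]
  take K:  [object] + [D B object] + [K D B object] + [K]
  take D:  [object] + [D B object] + [D B object]
  take B:  [object] + [B object] + [B object]
  take object:  [object] + [object] + [object]
MRO: F G P J M K D B object
B sits at index 7.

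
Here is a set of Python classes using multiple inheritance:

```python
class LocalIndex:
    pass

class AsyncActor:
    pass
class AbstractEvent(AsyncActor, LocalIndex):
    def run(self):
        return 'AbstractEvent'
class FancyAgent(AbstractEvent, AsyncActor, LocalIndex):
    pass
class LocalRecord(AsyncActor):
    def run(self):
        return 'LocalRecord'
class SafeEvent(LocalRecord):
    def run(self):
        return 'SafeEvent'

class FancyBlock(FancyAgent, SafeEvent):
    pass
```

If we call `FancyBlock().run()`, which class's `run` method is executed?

L[FancyBlock] = FancyBlock + merge(L[FancyAgent], L[SafeEvent], [FancyAgent SafeEvent])
  take FancyAgent:  [FancyAgent AbstractEvent AsyncActor LocalIndex object] + [SafeEvent LocalRecord AsyncActor object] + [FancyAgent SafeEvent]
  take AbstractEvent:  [AbstractEvent AsyncActor LocalIndex object] + [SafeEvent LocalRecord AsyncActor object] + [SafeEvent]
  take SafeEvent:  [AsyncActor LocalIndex object] + [SafeEvent LocalRecord AsyncActor object] + [SafeEvent]
  take LocalRecord:  [AsyncActor LocalIndex object] + [LocalRecord AsyncActor object]
  take AsyncActor:  [AsyncActor LocalIndex object] + [AsyncActor object]
  take LocalIndex:  [LocalIndex object] + [object]
  take object:  [object] + [object]
MRO: FancyBlock FancyAgent AbstractEvent SafeEvent LocalRecord AsyncActor LocalIndex object
run is defined in: AbstractEvent, LocalRecord, SafeEvent. First along the MRO is AbstractEvent.

AbstractEvent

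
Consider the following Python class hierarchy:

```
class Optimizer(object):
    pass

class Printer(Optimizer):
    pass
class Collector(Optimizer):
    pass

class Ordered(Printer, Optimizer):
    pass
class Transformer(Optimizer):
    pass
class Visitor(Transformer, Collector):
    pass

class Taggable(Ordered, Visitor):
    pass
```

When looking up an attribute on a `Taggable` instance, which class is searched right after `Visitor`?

L[Taggable] = Taggable + merge(L[Ordered], L[Visitor], [Ordered Visitor])
  take Ordered:  [Ordered Printer Optimizer object] + [Visitor Transformer Collector Optimizer object] + [Ordered Visitor]
  take Printer:  [Printer Optimizer object] + [Visitor Transformer Collector Optimizer object] + [Visitor]
  take Visitor:  [Optimizer object] + [Visitor Transformer Collector Optimizer object] + [Visitor]
  take Transformer:  [Optimizer object] + [Transformer Collector Optimizer object]
  take Collector:  [Optimizer object] + [Collector Optimizer object]
  take Optimizer:  [Optimizer object] + [Optimizer object]
  take object:  [object] + [object]
MRO: Taggable Ordered Printer Visitor Transformer Collector Optimizer object
Visitor is at position 3; next is Transformer.

Transformer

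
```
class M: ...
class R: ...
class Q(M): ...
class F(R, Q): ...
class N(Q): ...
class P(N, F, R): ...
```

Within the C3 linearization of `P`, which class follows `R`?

L[P] = P + merge(L[N], L[F], L[R], [N F R])
  take N:  [N Q M object] + [F R Q M object] + [R object] + [N F R]
  take F:  [Q M object] + [F R Q M object] + [R object] + [F R]
  take R:  [Q M object] + [R Q M object] + [R object] + [R]
  take Q:  [Q M object] + [Q M object] + [object]
  take M:  [M object] + [M object] + [object]
  take object:  [object] + [object] + [object]
MRO: P N F R Q M object
R is at position 3; next is Q.

Q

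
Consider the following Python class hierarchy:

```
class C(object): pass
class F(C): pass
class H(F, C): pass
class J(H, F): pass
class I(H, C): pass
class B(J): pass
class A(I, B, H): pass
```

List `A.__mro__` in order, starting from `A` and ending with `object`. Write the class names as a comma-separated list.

A, I, B, J, H, F, C, object

L[A] = A + merge(L[I], L[B], L[H], [I B H])
  take I:  [I H F C object] + [B J H F C object] + [H F C object] + [I B H]
  take B:  [H F C object] + [B J H F C object] + [H F C object] + [B H]
  take J:  [H F C object] + [J H F C object] + [H F C object] + [H]
  take H:  [H F C object] + [H F C object] + [H F C object] + [H]
  take F:  [F C object] + [F C object] + [F C object]
  take C:  [C object] + [C object] + [C object]
  take object:  [object] + [object] + [object]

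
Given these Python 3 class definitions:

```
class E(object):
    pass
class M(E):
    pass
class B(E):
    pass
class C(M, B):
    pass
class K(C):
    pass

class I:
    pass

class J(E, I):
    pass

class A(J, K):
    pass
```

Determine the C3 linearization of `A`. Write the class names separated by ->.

A -> J -> K -> C -> M -> B -> E -> I -> object

L[A] = A + merge(L[J], L[K], [J K])
  take J:  [J E I object] + [K C M B E object] + [J K]
  take K:  [E I object] + [K C M B E object] + [K]
  take C:  [E I object] + [C M B E object]
  take M:  [E I object] + [M B E object]
  take B:  [E I object] + [B E object]
  take E:  [E I object] + [E object]
  take I:  [I object] + [object]
  take object:  [object] + [object]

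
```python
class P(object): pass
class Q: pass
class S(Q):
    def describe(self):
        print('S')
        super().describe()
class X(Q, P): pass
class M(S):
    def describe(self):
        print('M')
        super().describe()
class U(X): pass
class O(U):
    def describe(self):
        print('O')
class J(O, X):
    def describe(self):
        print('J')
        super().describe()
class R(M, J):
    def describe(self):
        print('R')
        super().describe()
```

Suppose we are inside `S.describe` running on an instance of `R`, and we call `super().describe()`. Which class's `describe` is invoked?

J

L[R] = R + merge(L[M], L[J], [M J])
  take M:  [M S Q object] + [J O U X Q P object] + [M J]
  take S:  [S Q object] + [J O U X Q P object] + [J]
  take J:  [Q object] + [J O U X Q P object] + [J]
  take O:  [Q object] + [O U X Q P object]
  take U:  [Q object] + [U X Q P object]
  take X:  [Q object] + [X Q P object]
  take Q:  [Q object] + [Q P object]
  take P:  [object] + [P object]
  take object:  [object] + [object]
MRO: R M S J O U X Q P object
super() in S.describe on a R instance goes to the class after S in R's MRO: J.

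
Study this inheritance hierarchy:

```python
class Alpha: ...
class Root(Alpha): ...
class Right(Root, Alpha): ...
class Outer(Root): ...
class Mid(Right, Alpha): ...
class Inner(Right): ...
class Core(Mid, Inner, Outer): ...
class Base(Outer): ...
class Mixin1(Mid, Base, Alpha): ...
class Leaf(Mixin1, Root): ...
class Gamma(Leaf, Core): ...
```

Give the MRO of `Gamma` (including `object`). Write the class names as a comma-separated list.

L[Gamma] = Gamma + merge(L[Leaf], L[Core], [Leaf Core])
  take Leaf:  [Leaf Mixin1 Mid Right Base Outer Root Alpha object] + [Core Mid Inner Right Outer Root Alpha object] + [Leaf Core]
  take Mixin1:  [Mixin1 Mid Right Base Outer Root Alpha object] + [Core Mid Inner Right Outer Root Alpha object] + [Core]
  take Core:  [Mid Right Base Outer Root Alpha object] + [Core Mid Inner Right Outer Root Alpha object] + [Core]
  take Mid:  [Mid Right Base Outer Root Alpha object] + [Mid Inner Right Outer Root Alpha object]
  take Inner:  [Right Base Outer Root Alpha object] + [Inner Right Outer Root Alpha object]
  take Right:  [Right Base Outer Root Alpha object] + [Right Outer Root Alpha object]
  take Base:  [Base Outer Root Alpha object] + [Outer Root Alpha object]
  take Outer:  [Outer Root Alpha object] + [Outer Root Alpha object]
  take Root:  [Root Alpha object] + [Root Alpha object]
  take Alpha:  [Alpha object] + [Alpha object]
  take object:  [object] + [object]

Gamma, Leaf, Mixin1, Core, Mid, Inner, Right, Base, Outer, Root, Alpha, object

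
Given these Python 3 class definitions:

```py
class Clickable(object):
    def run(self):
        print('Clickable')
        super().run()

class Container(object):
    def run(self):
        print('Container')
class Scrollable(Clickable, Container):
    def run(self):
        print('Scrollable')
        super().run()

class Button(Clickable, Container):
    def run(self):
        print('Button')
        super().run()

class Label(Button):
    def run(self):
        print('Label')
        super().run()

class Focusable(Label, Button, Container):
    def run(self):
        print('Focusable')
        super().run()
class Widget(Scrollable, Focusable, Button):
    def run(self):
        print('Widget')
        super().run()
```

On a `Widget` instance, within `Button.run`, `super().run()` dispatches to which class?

L[Widget] = Widget + merge(L[Scrollable], L[Focusable], L[Button], [Scrollable Focusable Button])
  take Scrollable:  [Scrollable Clickable Container object] + [Focusable Label Button Clickable Container object] + [Button Clickable Container object] + [Scrollable Focusable Button]
  take Focusable:  [Clickable Container object] + [Focusable Label Button Clickable Container object] + [Button Clickable Container object] + [Focusable Button]
  take Label:  [Clickable Container object] + [Label Button Clickable Container object] + [Button Clickable Container object] + [Button]
  take Button:  [Clickable Container object] + [Button Clickable Container object] + [Button Clickable Container object] + [Button]
  take Clickable:  [Clickable Container object] + [Clickable Container object] + [Clickable Container object]
  take Container:  [Container object] + [Container object] + [Container object]
  take object:  [object] + [object] + [object]
MRO: Widget Scrollable Focusable Label Button Clickable Container object
super() in Button.run on a Widget instance goes to the class after Button in Widget's MRO: Clickable.

Clickable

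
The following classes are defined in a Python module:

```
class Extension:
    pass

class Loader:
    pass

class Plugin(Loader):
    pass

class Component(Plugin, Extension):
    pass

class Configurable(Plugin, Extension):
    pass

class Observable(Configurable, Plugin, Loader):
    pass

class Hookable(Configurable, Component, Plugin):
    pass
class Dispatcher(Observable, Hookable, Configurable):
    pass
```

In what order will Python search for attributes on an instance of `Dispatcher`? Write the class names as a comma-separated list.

L[Dispatcher] = Dispatcher + merge(L[Observable], L[Hookable], L[Configurable], [Observable Hookable Configurable])
  take Observable:  [Observable Configurable Plugin Loader Extension object] + [Hookable Configurable Component Plugin Loader Extension object] + [Configurable Plugin Loader Extension object] + [Observable Hookable Configurable]
  take Hookable:  [Configurable Plugin Loader Extension object] + [Hookable Configurable Component Plugin Loader Extension object] + [Configurable Plugin Loader Extension object] + [Hookable Configurable]
  take Configurable:  [Configurable Plugin Loader Extension object] + [Configurable Component Plugin Loader Extension object] + [Configurable Plugin Loader Extension object] + [Configurable]
  take Component:  [Plugin Loader Extension object] + [Component Plugin Loader Extension object] + [Plugin Loader Extension object]
  take Plugin:  [Plugin Loader Extension object] + [Plugin Loader Extension object] + [Plugin Loader Extension object]
  take Loader:  [Loader Extension object] + [Loader Extension object] + [Loader Extension object]
  take Extension:  [Extension object] + [Extension object] + [Extension object]
  take object:  [object] + [object] + [object]

Dispatcher, Observable, Hookable, Configurable, Component, Plugin, Loader, Extension, object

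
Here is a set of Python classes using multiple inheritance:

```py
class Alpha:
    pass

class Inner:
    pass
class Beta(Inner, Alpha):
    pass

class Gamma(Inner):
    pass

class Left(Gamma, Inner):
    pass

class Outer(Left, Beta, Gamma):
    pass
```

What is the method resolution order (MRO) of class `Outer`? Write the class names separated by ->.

Outer -> Left -> Beta -> Gamma -> Inner -> Alpha -> object

L[Outer] = Outer + merge(L[Left], L[Beta], L[Gamma], [Left Beta Gamma])
  take Left:  [Left Gamma Inner object] + [Beta Inner Alpha object] + [Gamma Inner object] + [Left Beta Gamma]
  take Beta:  [Gamma Inner object] + [Beta Inner Alpha object] + [Gamma Inner object] + [Beta Gamma]
  take Gamma:  [Gamma Inner object] + [Inner Alpha object] + [Gamma Inner object] + [Gamma]
  take Inner:  [Inner object] + [Inner Alpha object] + [Inner object]
  take Alpha:  [object] + [Alpha object] + [object]
  take object:  [object] + [object] + [object]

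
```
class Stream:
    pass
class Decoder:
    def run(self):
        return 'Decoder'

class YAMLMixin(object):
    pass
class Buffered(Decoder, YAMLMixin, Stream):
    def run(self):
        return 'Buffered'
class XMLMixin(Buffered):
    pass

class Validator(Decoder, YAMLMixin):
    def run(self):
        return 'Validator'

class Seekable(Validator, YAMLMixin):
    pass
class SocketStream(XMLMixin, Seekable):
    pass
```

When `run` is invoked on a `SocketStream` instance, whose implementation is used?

L[SocketStream] = SocketStream + merge(L[XMLMixin], L[Seekable], [XMLMixin Seekable])
  take XMLMixin:  [XMLMixin Buffered Decoder YAMLMixin Stream object] + [Seekable Validator Decoder YAMLMixin object] + [XMLMixin Seekable]
  take Buffered:  [Buffered Decoder YAMLMixin Stream object] + [Seekable Validator Decoder YAMLMixin object] + [Seekable]
  take Seekable:  [Decoder YAMLMixin Stream object] + [Seekable Validator Decoder YAMLMixin object] + [Seekable]
  take Validator:  [Decoder YAMLMixin Stream object] + [Validator Decoder YAMLMixin object]
  take Decoder:  [Decoder YAMLMixin Stream object] + [Decoder YAMLMixin object]
  take YAMLMixin:  [YAMLMixin Stream object] + [YAMLMixin object]
  take Stream:  [Stream object] + [object]
  take object:  [object] + [object]
MRO: SocketStream XMLMixin Buffered Seekable Validator Decoder YAMLMixin Stream object
run is defined in: Buffered, Decoder, Validator. First along the MRO is Buffered.

Buffered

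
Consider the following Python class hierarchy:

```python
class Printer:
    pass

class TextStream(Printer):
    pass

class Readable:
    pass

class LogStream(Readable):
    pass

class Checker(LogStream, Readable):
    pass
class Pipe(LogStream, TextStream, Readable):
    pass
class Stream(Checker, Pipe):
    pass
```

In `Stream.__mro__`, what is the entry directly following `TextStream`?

Readable

L[Stream] = Stream + merge(L[Checker], L[Pipe], [Checker Pipe])
  take Checker:  [Checker LogStream Readable object] + [Pipe LogStream TextStream Readable Printer object] + [Checker Pipe]
  take Pipe:  [LogStream Readable object] + [Pipe LogStream TextStream Readable Printer object] + [Pipe]
  take LogStream:  [LogStream Readable object] + [LogStream TextStream Readable Printer object]
  take TextStream:  [Readable object] + [TextStream Readable Printer object]
  take Readable:  [Readable object] + [Readable Printer object]
  take Printer:  [object] + [Printer object]
  take object:  [object] + [object]
MRO: Stream Checker Pipe LogStream TextStream Readable Printer object
TextStream is at position 4; next is Readable.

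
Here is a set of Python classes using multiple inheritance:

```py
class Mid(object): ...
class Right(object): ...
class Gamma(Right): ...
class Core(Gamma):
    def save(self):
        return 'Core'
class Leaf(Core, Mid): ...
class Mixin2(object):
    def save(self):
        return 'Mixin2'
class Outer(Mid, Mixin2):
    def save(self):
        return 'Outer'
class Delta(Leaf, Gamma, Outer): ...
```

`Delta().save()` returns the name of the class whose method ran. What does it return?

Core

L[Delta] = Delta + merge(L[Leaf], L[Gamma], L[Outer], [Leaf Gamma Outer])
  take Leaf:  [Leaf Core Gamma Right Mid object] + [Gamma Right object] + [Outer Mid Mixin2 object] + [Leaf Gamma Outer]
  take Core:  [Core Gamma Right Mid object] + [Gamma Right object] + [Outer Mid Mixin2 object] + [Gamma Outer]
  take Gamma:  [Gamma Right Mid object] + [Gamma Right object] + [Outer Mid Mixin2 object] + [Gamma Outer]
  take Right:  [Right Mid object] + [Right object] + [Outer Mid Mixin2 object] + [Outer]
  take Outer:  [Mid object] + [object] + [Outer Mid Mixin2 object] + [Outer]
  take Mid:  [Mid object] + [object] + [Mid Mixin2 object]
  take Mixin2:  [object] + [object] + [Mixin2 object]
  take object:  [object] + [object] + [object]
MRO: Delta Leaf Core Gamma Right Outer Mid Mixin2 object
save is defined in: Core, Mixin2, Outer. First along the MRO is Core.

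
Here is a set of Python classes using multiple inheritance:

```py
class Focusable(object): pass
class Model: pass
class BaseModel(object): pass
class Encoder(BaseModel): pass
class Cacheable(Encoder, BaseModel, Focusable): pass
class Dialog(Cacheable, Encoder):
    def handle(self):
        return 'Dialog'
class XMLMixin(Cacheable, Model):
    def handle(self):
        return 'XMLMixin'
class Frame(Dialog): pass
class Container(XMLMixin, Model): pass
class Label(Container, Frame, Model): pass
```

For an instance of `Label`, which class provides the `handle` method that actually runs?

L[Label] = Label + merge(L[Container], L[Frame], L[Model], [Container Frame Model])
  take Container:  [Container XMLMixin Cacheable Encoder BaseModel Focusable Model object] + [Frame Dialog Cacheable Encoder BaseModel Focusable object] + [Model object] + [Container Frame Model]
  take XMLMixin:  [XMLMixin Cacheable Encoder BaseModel Focusable Model object] + [Frame Dialog Cacheable Encoder BaseModel Focusable object] + [Model object] + [Frame Model]
  take Frame:  [Cacheable Encoder BaseModel Focusable Model object] + [Frame Dialog Cacheable Encoder BaseModel Focusable object] + [Model object] + [Frame Model]
  take Dialog:  [Cacheable Encoder BaseModel Focusable Model object] + [Dialog Cacheable Encoder BaseModel Focusable object] + [Model object] + [Model]
  take Cacheable:  [Cacheable Encoder BaseModel Focusable Model object] + [Cacheable Encoder BaseModel Focusable object] + [Model object] + [Model]
  take Encoder:  [Encoder BaseModel Focusable Model object] + [Encoder BaseModel Focusable object] + [Model object] + [Model]
  take BaseModel:  [BaseModel Focusable Model object] + [BaseModel Focusable object] + [Model object] + [Model]
  take Focusable:  [Focusable Model object] + [Focusable object] + [Model object] + [Model]
  take Model:  [Model object] + [object] + [Model object] + [Model]
  take object:  [object] + [object] + [object]
MRO: Label Container XMLMixin Frame Dialog Cacheable Encoder BaseModel Focusable Model object
handle is defined in: Dialog, XMLMixin. First along the MRO is XMLMixin.

XMLMixin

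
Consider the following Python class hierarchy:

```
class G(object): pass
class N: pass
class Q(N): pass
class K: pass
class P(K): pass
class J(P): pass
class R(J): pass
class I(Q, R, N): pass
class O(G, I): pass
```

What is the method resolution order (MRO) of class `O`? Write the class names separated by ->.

O -> G -> I -> Q -> R -> N -> J -> P -> K -> object

L[O] = O + merge(L[G], L[I], [G I])
  take G:  [G object] + [I Q R N J P K object] + [G I]
  take I:  [object] + [I Q R N J P K object] + [I]
  take Q:  [object] + [Q R N J P K object]
  take R:  [object] + [R N J P K object]
  take N:  [object] + [N J P K object]
  take J:  [object] + [J P K object]
  take P:  [object] + [P K object]
  take K:  [object] + [K object]
  take object:  [object] + [object]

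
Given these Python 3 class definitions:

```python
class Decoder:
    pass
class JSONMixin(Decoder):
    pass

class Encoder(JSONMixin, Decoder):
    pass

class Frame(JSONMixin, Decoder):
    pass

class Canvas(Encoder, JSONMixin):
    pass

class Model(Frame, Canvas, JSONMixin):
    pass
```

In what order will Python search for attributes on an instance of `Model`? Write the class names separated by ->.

Model -> Frame -> Canvas -> Encoder -> JSONMixin -> Decoder -> object

L[Model] = Model + merge(L[Frame], L[Canvas], L[JSONMixin], [Frame Canvas JSONMixin])
  take Frame:  [Frame JSONMixin Decoder object] + [Canvas Encoder JSONMixin Decoder object] + [JSONMixin Decoder object] + [Frame Canvas JSONMixin]
  take Canvas:  [JSONMixin Decoder object] + [Canvas Encoder JSONMixin Decoder object] + [JSONMixin Decoder object] + [Canvas JSONMixin]
  take Encoder:  [JSONMixin Decoder object] + [Encoder JSONMixin Decoder object] + [JSONMixin Decoder object] + [JSONMixin]
  take JSONMixin:  [JSONMixin Decoder object] + [JSONMixin Decoder object] + [JSONMixin Decoder object] + [JSONMixin]
  take Decoder:  [Decoder object] + [Decoder object] + [Decoder object]
  take object:  [object] + [object] + [object]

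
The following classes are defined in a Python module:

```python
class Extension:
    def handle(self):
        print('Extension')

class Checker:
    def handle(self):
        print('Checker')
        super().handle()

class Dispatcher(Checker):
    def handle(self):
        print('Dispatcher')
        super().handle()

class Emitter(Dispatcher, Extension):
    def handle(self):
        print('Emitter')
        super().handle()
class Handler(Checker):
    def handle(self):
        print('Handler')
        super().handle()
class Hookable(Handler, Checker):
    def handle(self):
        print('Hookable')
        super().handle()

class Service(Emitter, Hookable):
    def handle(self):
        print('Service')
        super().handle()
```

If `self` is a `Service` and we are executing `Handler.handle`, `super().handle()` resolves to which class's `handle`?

Checker

L[Service] = Service + merge(L[Emitter], L[Hookable], [Emitter Hookable])
  take Emitter:  [Emitter Dispatcher Checker Extension object] + [Hookable Handler Checker object] + [Emitter Hookable]
  take Dispatcher:  [Dispatcher Checker Extension object] + [Hookable Handler Checker object] + [Hookable]
  take Hookable:  [Checker Extension object] + [Hookable Handler Checker object] + [Hookable]
  take Handler:  [Checker Extension object] + [Handler Checker object]
  take Checker:  [Checker Extension object] + [Checker object]
  take Extension:  [Extension object] + [object]
  take object:  [object] + [object]
MRO: Service Emitter Dispatcher Hookable Handler Checker Extension object
super() in Handler.handle on a Service instance goes to the class after Handler in Service's MRO: Checker.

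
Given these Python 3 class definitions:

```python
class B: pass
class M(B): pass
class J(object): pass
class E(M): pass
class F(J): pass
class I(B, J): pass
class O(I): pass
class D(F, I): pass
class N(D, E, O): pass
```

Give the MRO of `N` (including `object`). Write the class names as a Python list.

[N, D, F, E, M, O, I, B, J, object]

L[N] = N + merge(L[D], L[E], L[O], [D E O])
  take D:  [D F I B J object] + [E M B object] + [O I B J object] + [D E O]
  take F:  [F I B J object] + [E M B object] + [O I B J object] + [E O]
  take E:  [I B J object] + [E M B object] + [O I B J object] + [E O]
  take M:  [I B J object] + [M B object] + [O I B J object] + [O]
  take O:  [I B J object] + [B object] + [O I B J object] + [O]
  take I:  [I B J object] + [B object] + [I B J object]
  take B:  [B J object] + [B object] + [B J object]
  take J:  [J object] + [object] + [J object]
  take object:  [object] + [object] + [object]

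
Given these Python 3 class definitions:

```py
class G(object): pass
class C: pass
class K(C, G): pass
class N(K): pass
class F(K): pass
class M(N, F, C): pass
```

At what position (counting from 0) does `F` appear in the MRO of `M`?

L[M] = M + merge(L[N], L[F], L[C], [N F C])
  take N:  [N K C G object] + [F K C G object] + [C object] + [N F C]
  take F:  [K C G object] + [F K C G object] + [C object] + [F C]
  take K:  [K C G object] + [K C G object] + [C object] + [C]
  take C:  [C G object] + [C G object] + [C object] + [C]
  take G:  [G object] + [G object] + [object]
  take object:  [object] + [object] + [object]
MRO: M N F K C G object
F sits at index 2.

2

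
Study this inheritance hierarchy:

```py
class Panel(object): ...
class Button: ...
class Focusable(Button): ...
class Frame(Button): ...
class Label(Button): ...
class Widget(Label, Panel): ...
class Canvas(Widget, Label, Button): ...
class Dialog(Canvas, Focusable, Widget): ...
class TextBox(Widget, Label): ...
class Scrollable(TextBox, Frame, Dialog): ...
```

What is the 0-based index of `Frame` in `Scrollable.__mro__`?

L[Scrollable] = Scrollable + merge(L[TextBox], L[Frame], L[Dialog], [TextBox Frame Dialog])
  take TextBox:  [TextBox Widget Label Button Panel object] + [Frame Button object] + [Dialog Canvas Focusable Widget Label Button Panel object] + [TextBox Frame Dialog]
  take Frame:  [Widget Label Button Panel object] + [Frame Button object] + [Dialog Canvas Focusable Widget Label Button Panel object] + [Frame Dialog]
  take Dialog:  [Widget Label Button Panel object] + [Button object] + [Dialog Canvas Focusable Widget Label Button Panel object] + [Dialog]
  take Canvas:  [Widget Label Button Panel object] + [Button object] + [Canvas Focusable Widget Label Button Panel object]
  take Focusable:  [Widget Label Button Panel object] + [Button object] + [Focusable Widget Label Button Panel object]
  take Widget:  [Widget Label Button Panel object] + [Button object] + [Widget Label Button Panel object]
  take Label:  [Label Button Panel object] + [Button object] + [Label Button Panel object]
  take Button:  [Button Panel object] + [Button object] + [Button Panel object]
  take Panel:  [Panel object] + [object] + [Panel object]
  take object:  [object] + [object] + [object]
MRO: Scrollable TextBox Frame Dialog Canvas Focusable Widget Label Button Panel object
Frame sits at index 2.

2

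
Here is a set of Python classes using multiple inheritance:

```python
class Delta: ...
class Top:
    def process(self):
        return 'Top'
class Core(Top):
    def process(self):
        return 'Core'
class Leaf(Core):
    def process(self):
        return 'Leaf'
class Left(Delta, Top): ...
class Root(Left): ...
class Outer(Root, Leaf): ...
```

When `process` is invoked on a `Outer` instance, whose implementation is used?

L[Outer] = Outer + merge(L[Root], L[Leaf], [Root Leaf])
  take Root:  [Root Left Delta Top object] + [Leaf Core Top object] + [Root Leaf]
  take Left:  [Left Delta Top object] + [Leaf Core Top object] + [Leaf]
  take Delta:  [Delta Top object] + [Leaf Core Top object] + [Leaf]
  take Leaf:  [Top object] + [Leaf Core Top object] + [Leaf]
  take Core:  [Top object] + [Core Top object]
  take Top:  [Top object] + [Top object]
  take object:  [object] + [object]
MRO: Outer Root Left Delta Leaf Core Top object
process is defined in: Core, Leaf, Top. First along the MRO is Leaf.

Leaf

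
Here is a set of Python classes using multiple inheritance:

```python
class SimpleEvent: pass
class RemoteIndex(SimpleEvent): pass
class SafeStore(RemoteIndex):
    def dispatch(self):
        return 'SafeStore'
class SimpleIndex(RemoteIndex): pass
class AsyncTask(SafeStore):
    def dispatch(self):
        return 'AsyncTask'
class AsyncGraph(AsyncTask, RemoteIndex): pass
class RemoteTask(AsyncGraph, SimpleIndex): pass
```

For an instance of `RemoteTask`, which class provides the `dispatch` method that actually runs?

L[RemoteTask] = RemoteTask + merge(L[AsyncGraph], L[SimpleIndex], [AsyncGraph SimpleIndex])
  take AsyncGraph:  [AsyncGraph AsyncTask SafeStore RemoteIndex SimpleEvent object] + [SimpleIndex RemoteIndex SimpleEvent object] + [AsyncGraph SimpleIndex]
  take AsyncTask:  [AsyncTask SafeStore RemoteIndex SimpleEvent object] + [SimpleIndex RemoteIndex SimpleEvent object] + [SimpleIndex]
  take SafeStore:  [SafeStore RemoteIndex SimpleEvent object] + [SimpleIndex RemoteIndex SimpleEvent object] + [SimpleIndex]
  take SimpleIndex:  [RemoteIndex SimpleEvent object] + [SimpleIndex RemoteIndex SimpleEvent object] + [SimpleIndex]
  take RemoteIndex:  [RemoteIndex SimpleEvent object] + [RemoteIndex SimpleEvent object]
  take SimpleEvent:  [SimpleEvent object] + [SimpleEvent object]
  take object:  [object] + [object]
MRO: RemoteTask AsyncGraph AsyncTask SafeStore SimpleIndex RemoteIndex SimpleEvent object
dispatch is defined in: AsyncTask, SafeStore. First along the MRO is AsyncTask.

AsyncTask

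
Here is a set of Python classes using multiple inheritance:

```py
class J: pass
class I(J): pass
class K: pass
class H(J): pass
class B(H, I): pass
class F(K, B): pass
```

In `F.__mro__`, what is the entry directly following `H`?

L[F] = F + merge(L[K], L[B], [K B])
  take K:  [K object] + [B H I J object] + [K B]
  take B:  [object] + [B H I J object] + [B]
  take H:  [object] + [H I J object]
  take I:  [object] + [I J object]
  take J:  [object] + [J object]
  take object:  [object] + [object]
MRO: F K B H I J object
H is at position 3; next is I.

I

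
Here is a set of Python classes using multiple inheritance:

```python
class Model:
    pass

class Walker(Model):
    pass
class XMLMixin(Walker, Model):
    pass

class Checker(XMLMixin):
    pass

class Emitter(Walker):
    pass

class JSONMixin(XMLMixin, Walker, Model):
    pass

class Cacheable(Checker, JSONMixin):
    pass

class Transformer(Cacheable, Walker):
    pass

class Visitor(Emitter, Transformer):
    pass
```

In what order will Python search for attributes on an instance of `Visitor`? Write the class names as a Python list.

L[Visitor] = Visitor + merge(L[Emitter], L[Transformer], [Emitter Transformer])
  take Emitter:  [Emitter Walker Model object] + [Transformer Cacheable Checker JSONMixin XMLMixin Walker Model object] + [Emitter Transformer]
  take Transformer:  [Walker Model object] + [Transformer Cacheable Checker JSONMixin XMLMixin Walker Model object] + [Transformer]
  take Cacheable:  [Walker Model object] + [Cacheable Checker JSONMixin XMLMixin Walker Model object]
  take Checker:  [Walker Model object] + [Checker JSONMixin XMLMixin Walker Model object]
  take JSONMixin:  [Walker Model object] + [JSONMixin XMLMixin Walker Model object]
  take XMLMixin:  [Walker Model object] + [XMLMixin Walker Model object]
  take Walker:  [Walker Model object] + [Walker Model object]
  take Model:  [Model object] + [Model object]
  take object:  [object] + [object]

[Visitor, Emitter, Transformer, Cacheable, Checker, JSONMixin, XMLMixin, Walker, Model, object]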